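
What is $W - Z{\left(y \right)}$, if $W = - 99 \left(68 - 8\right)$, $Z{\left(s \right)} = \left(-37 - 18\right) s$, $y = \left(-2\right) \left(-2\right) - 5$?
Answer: $-5995$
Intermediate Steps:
$y = -1$ ($y = 4 - 5 = -1$)
$Z{\left(s \right)} = - 55 s$ ($Z{\left(s \right)} = \left(-37 - 18\right) s = - 55 s$)
$W = -5940$ ($W = \left(-99\right) 60 = -5940$)
$W - Z{\left(y \right)} = -5940 - \left(-55\right) \left(-1\right) = -5940 - 55 = -5995$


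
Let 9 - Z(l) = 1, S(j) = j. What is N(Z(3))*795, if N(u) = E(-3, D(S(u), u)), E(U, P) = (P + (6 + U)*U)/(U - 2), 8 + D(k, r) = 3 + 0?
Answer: 2226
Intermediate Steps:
D(k, r) = -5 (D(k, r) = -8 + (3 + 0) = -8 + 3 = -5)
Z(l) = 8 (Z(l) = 9 - 1*1 = 9 - 1 = 8)
E(U, P) = (P + U*(6 + U))/(-2 + U)
N(u) = 14/5 (N(u) = (-5 + (-3)² + 6*(-3))/(-2 - 3) = (-5 + 9 - 18)/(-5) = -⅕*(-14) = 14/5)
N(Z(3))*795 = (14/5)*795 = 2226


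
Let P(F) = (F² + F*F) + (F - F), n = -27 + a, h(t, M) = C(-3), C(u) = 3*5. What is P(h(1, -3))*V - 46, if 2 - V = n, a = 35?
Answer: -2746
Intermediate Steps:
C(u) = 15
h(t, M) = 15
n = 8 (n = -27 + 35 = 8)
V = -6 (V = 2 - 1*8 = 2 - 8 = -6)
P(F) = 2*F² (P(F) = (F² + F²) + 0 = 2*F² + 0 = 2*F²)
P(h(1, -3))*V - 46 = (2*15²)*(-6) - 46 = (2*225)*(-6) - 46 = 450*(-6) - 46 = -2700 - 46 = -2746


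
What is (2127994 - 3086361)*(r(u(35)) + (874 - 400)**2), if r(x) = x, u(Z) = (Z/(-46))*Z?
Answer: -9903640948657/46 ≈ -2.1530e+11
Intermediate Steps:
u(Z) = -Z**2/46 (u(Z) = (Z*(-1/46))*Z = (-Z/46)*Z = -Z**2/46)
(2127994 - 3086361)*(r(u(35)) + (874 - 400)**2) = (2127994 - 3086361)*(-1/46*35**2 + (874 - 400)**2) = -958367*(-1/46*1225 + 474**2) = -958367*(-1225/46 + 224676) = -958367*10333871/46 = -9903640948657/46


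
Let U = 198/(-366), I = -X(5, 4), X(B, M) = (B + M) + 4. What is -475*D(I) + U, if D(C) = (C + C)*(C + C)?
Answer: -19587133/61 ≈ -3.2110e+5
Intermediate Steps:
X(B, M) = 4 + B + M
I = -13 (I = -(4 + 5 + 4) = -1*13 = -13)
U = -33/61 (U = 198*(-1/366) = -33/61 ≈ -0.54098)
D(C) = 4*C² (D(C) = (2*C)*(2*C) = 4*C²)
-475*D(I) + U = -1900*(-13)² - 33/61 = -1900*169 - 33/61 = -475*676 - 33/61 = -321100 - 33/61 = -19587133/61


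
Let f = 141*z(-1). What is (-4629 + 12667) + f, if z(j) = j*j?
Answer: 8179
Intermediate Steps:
z(j) = j**2
f = 141 (f = 141*(-1)**2 = 141*1 = 141)
(-4629 + 12667) + f = (-4629 + 12667) + 141 = 8038 + 141 = 8179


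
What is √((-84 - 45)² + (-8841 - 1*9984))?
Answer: 2*I*√546 ≈ 46.733*I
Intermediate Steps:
√((-84 - 45)² + (-8841 - 1*9984)) = √((-129)² + (-8841 - 9984)) = √(16641 - 18825) = √(-2184) = 2*I*√546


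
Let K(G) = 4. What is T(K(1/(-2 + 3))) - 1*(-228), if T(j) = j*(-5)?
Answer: 208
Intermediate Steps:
T(j) = -5*j
T(K(1/(-2 + 3))) - 1*(-228) = -5*4 - 1*(-228) = -20 + 228 = 208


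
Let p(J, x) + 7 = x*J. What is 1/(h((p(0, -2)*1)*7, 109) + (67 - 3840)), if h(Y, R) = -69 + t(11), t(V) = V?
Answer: -1/3831 ≈ -0.00026103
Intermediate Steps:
p(J, x) = -7 + J*x (p(J, x) = -7 + x*J = -7 + J*x)
h(Y, R) = -58 (h(Y, R) = -69 + 11 = -58)
1/(h((p(0, -2)*1)*7, 109) + (67 - 3840)) = 1/(-58 + (67 - 3840)) = 1/(-58 - 3773) = 1/(-3831) = -1/3831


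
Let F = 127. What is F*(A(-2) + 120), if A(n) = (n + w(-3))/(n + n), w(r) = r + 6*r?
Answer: 63881/4 ≈ 15970.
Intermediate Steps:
w(r) = 7*r
A(n) = (-21 + n)/(2*n) (A(n) = (n + 7*(-3))/(n + n) = (n - 21)/((2*n)) = (-21 + n)*(1/(2*n)) = (-21 + n)/(2*n))
F*(A(-2) + 120) = 127*((1/2)*(-21 - 2)/(-2) + 120) = 127*((1/2)*(-1/2)*(-23) + 120) = 127*(23/4 + 120) = 127*(503/4) = 63881/4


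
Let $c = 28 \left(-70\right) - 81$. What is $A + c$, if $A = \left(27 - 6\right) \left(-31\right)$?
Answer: $-2692$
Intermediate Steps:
$A = -651$ ($A = 21 \left(-31\right) = -651$)
$c = -2041$ ($c = -1960 - 81 = -2041$)
$A + c = -651 - 2041 = -2692$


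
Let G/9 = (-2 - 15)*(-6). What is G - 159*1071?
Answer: -169371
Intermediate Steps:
G = 918 (G = 9*((-2 - 15)*(-6)) = 9*(-17*(-6)) = 9*102 = 918)
G - 159*1071 = 918 - 159*1071 = 918 - 170289 = -169371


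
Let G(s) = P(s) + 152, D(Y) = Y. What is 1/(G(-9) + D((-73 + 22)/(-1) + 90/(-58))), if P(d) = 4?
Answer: 29/5958 ≈ 0.0048674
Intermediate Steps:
G(s) = 156 (G(s) = 4 + 152 = 156)
1/(G(-9) + D((-73 + 22)/(-1) + 90/(-58))) = 1/(156 + ((-73 + 22)/(-1) + 90/(-58))) = 1/(156 + (-51*(-1) + 90*(-1/58))) = 1/(156 + (51 - 45/29)) = 1/(156 + 1434/29) = 1/(5958/29) = 29/5958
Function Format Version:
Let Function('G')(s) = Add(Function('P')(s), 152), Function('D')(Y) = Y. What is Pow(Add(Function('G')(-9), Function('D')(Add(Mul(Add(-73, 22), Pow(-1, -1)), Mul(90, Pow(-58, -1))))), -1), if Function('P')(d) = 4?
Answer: Rational(29, 5958) ≈ 0.0048674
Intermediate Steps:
Function('G')(s) = 156 (Function('G')(s) = Add(4, 152) = 156)
Pow(Add(Function('G')(-9), Function('D')(Add(Mul(Add(-73, 22), Pow(-1, -1)), Mul(90, Pow(-58, -1))))), -1) = Pow(Add(156, Add(Mul(Add(-73, 22), Pow(-1, -1)), Mul(90, Pow(-58, -1)))), -1) = Pow(Add(156, Add(Mul(-51, -1), Mul(90, Rational(-1, 58)))), -1) = Pow(Add(156, Add(51, Rational(-45, 29))), -1) = Pow(Add(156, Rational(1434, 29)), -1) = Pow(Rational(5958, 29), -1) = Rational(29, 5958)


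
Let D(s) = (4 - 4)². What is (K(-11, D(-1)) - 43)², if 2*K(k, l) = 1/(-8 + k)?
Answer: 2673225/1444 ≈ 1851.3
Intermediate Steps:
D(s) = 0 (D(s) = 0² = 0)
K(k, l) = 1/(2*(-8 + k))
(K(-11, D(-1)) - 43)² = (1/(2*(-8 - 11)) - 43)² = ((½)/(-19) - 43)² = ((½)*(-1/19) - 43)² = (-1/38 - 43)² = (-1635/38)² = 2673225/1444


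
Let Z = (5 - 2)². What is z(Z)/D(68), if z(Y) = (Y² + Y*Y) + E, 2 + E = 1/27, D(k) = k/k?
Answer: 4321/27 ≈ 160.04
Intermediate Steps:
D(k) = 1
Z = 9 (Z = 3² = 9)
E = -53/27 (E = -2 + 1/27 = -53/27 ≈ -1.9630)
z(Y) = -53/27 + 2*Y² (z(Y) = (Y² + Y*Y) - 53/27 = (Y² + Y²) - 53/27 = 2*Y² - 53/27 = -53/27 + 2*Y²)
z(Z)/D(68) = (-53/27 + 2*9²)/1 = (-53/27 + 2*81)*1 = (-53/27 + 162)*1 = (4321/27)*1 = 4321/27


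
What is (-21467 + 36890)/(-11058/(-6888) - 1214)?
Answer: -5901868/463943 ≈ -12.721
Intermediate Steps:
(-21467 + 36890)/(-11058/(-6888) - 1214) = 15423/(-11058*(-1/6888) - 1214) = 15423/(1843/1148 - 1214) = 15423/(-1391829/1148) = 15423*(-1148/1391829) = -5901868/463943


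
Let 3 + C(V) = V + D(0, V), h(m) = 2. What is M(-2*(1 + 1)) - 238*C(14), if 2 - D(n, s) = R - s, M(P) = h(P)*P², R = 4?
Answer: -5442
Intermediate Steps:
M(P) = 2*P²
D(n, s) = -2 + s (D(n, s) = 2 - (4 - s) = 2 + (-4 + s) = -2 + s)
C(V) = -5 + 2*V (C(V) = -3 + (V + (-2 + V)) = -3 + (-2 + 2*V) = -5 + 2*V)
M(-2*(1 + 1)) - 238*C(14) = 2*(-2*(1 + 1))² - 238*(-5 + 2*14) = 2*(-2*2)² - 238*(-5 + 28) = 2*(-4)² - 238*23 = 2*16 - 5474 = 32 - 5474 = -5442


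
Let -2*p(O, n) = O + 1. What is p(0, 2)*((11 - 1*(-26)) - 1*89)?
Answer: 26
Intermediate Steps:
p(O, n) = -½ - O/2 (p(O, n) = -(O + 1)/2 = -(1 + O)/2 = -½ - O/2)
p(0, 2)*((11 - 1*(-26)) - 1*89) = (-½ - ½*0)*((11 - 1*(-26)) - 1*89) = (-½ + 0)*((11 + 26) - 89) = -(37 - 89)/2 = -½*(-52) = 26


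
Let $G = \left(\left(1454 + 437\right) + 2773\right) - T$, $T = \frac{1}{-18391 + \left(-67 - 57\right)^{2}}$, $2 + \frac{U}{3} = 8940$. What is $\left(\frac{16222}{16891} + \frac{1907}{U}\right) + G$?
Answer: $\frac{2123428496881663}{455179850370} \approx 4665.0$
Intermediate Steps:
$U = 26814$ ($U = -6 + 3 \cdot 8940 = -6 + 26820 = 26814$)
$T = - \frac{1}{3015}$ ($T = \frac{1}{-18391 + \left(-124\right)^{2}} = \frac{1}{-18391 + 15376} = \frac{1}{-3015} = - \frac{1}{3015} \approx -0.00033167$)
$G = \frac{14061961}{3015}$ ($G = \left(\left(1454 + 437\right) + 2773\right) - - \frac{1}{3015} = \left(1891 + 2773\right) + \frac{1}{3015} = 4664 + \frac{1}{3015} = \frac{14061961}{3015} \approx 4664.0$)
$\left(\frac{16222}{16891} + \frac{1907}{U}\right) + G = \left(\frac{16222}{16891} + \frac{1907}{26814}\right) + \frac{14061961}{3015} = \frac{467187845}{452915274} + \frac{14061961}{3015} = \frac{2123428496881663}{455179850370}$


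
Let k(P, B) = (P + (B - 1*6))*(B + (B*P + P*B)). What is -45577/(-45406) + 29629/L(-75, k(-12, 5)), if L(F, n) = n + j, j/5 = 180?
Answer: 1454491289/108747370 ≈ 13.375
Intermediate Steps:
j = 900 (j = 5*180 = 900)
k(P, B) = (B + 2*B*P)*(-6 + B + P) (k(P, B) = (P + (B - 6))*(B + (B*P + B*P)) = (P + (-6 + B))*(B + 2*B*P) = (-6 + B + P)*(B + 2*B*P) = (B + 2*B*P)*(-6 + B + P))
L(F, n) = 900 + n (L(F, n) = n + 900 = 900 + n)
-45577/(-45406) + 29629/L(-75, k(-12, 5)) = -45577/(-45406) + 29629/(900 + 5*(-6 + 5 - 11*(-12) + 2*(-12)² + 2*5*(-12))) = -45577*(-1/45406) + 29629/(900 + 5*(-6 + 5 + 132 + 2*144 - 120)) = 45577/45406 + 29629/(900 + 5*(-6 + 5 + 132 + 288 - 120)) = 45577/45406 + 29629/(900 + 5*299) = 45577/45406 + 29629/(900 + 1495) = 45577/45406 + 29629/2395 = 1454491289/108747370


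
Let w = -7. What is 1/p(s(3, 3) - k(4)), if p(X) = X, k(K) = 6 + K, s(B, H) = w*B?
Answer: -1/31 ≈ -0.032258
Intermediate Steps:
s(B, H) = -7*B
1/p(s(3, 3) - k(4)) = 1/(-7*3 - (6 + 4)) = 1/(-21 - 1*10) = 1/(-21 - 10) = 1/(-31) = -1/31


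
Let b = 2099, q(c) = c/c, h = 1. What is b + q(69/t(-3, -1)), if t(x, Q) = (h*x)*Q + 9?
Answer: 2100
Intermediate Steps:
t(x, Q) = 9 + Q*x (t(x, Q) = (1*x)*Q + 9 = x*Q + 9 = Q*x + 9 = 9 + Q*x)
q(c) = 1
b + q(69/t(-3, -1)) = 2099 + 1 = 2100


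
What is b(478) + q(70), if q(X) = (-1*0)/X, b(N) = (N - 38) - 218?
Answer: 222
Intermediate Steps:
b(N) = -256 + N (b(N) = (-38 + N) - 218 = -256 + N)
q(X) = 0 (q(X) = 0/X = 0)
b(478) + q(70) = (-256 + 478) + 0 = 222 + 0 = 222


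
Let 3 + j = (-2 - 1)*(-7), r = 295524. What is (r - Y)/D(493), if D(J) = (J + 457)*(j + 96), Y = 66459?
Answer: 15271/7220 ≈ 2.1151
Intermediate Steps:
j = 18 (j = -3 + (-2 - 1)*(-7) = -3 - 3*(-7) = -3 + 21 = 18)
D(J) = 52098 + 114*J (D(J) = (J + 457)*(18 + 96) = (457 + J)*114 = 52098 + 114*J)
(r - Y)/D(493) = (295524 - 1*66459)/(52098 + 114*493) = (295524 - 66459)/(52098 + 56202) = 229065/108300 = 229065*(1/108300) = 15271/7220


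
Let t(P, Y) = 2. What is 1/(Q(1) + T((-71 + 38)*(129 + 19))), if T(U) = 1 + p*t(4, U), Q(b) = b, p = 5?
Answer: 1/12 ≈ 0.083333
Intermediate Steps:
T(U) = 11 (T(U) = 1 + 5*2 = 1 + 10 = 11)
1/(Q(1) + T((-71 + 38)*(129 + 19))) = 1/(1 + 11) = 1/12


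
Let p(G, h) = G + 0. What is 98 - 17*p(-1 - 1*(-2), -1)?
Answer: 81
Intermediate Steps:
p(G, h) = G
98 - 17*p(-1 - 1*(-2), -1) = 98 - 17*(-1 - 1*(-2)) = 98 - 17*(-1 + 2) = 98 - 17*1 = 98 - 17 = 81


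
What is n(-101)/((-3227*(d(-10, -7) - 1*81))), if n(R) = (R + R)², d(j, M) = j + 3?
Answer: 10201/70994 ≈ 0.14369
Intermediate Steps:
d(j, M) = 3 + j
n(R) = 4*R² (n(R) = (2*R)² = 4*R²)
n(-101)/((-3227*(d(-10, -7) - 1*81))) = (4*(-101)²)/((-3227*((3 - 10) - 1*81))) = (4*10201)/((-3227*(-7 - 81))) = 40804/((-3227*(-88))) = 40804/283976 = 40804*(1/283976) = 10201/70994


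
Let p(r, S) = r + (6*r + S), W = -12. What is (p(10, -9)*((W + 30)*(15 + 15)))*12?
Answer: 395280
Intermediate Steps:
p(r, S) = S + 7*r (p(r, S) = r + (S + 6*r) = S + 7*r)
(p(10, -9)*((W + 30)*(15 + 15)))*12 = ((-9 + 7*10)*((-12 + 30)*(15 + 15)))*12 = ((-9 + 70)*(18*30))*12 = (61*540)*12 = 32940*12 = 395280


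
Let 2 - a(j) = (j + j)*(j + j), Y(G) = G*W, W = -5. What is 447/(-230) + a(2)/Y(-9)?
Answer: -4667/2070 ≈ -2.2546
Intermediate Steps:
Y(G) = -5*G (Y(G) = G*(-5) = -5*G)
a(j) = 2 - 4*j² (a(j) = 2 - (j + j)*(j + j) = 2 - 2*j*2*j = 2 - 4*j²)
447/(-230) + a(2)/Y(-9) = 447/(-230) + (2 - 4*2²)/((-5*(-9))) = 447*(-1/230) + (2 - 4*4)/45 = -447/230 + (2 - 16)*(1/45) = -447/230 - 14*1/45 = -447/230 - 14/45 = -4667/2070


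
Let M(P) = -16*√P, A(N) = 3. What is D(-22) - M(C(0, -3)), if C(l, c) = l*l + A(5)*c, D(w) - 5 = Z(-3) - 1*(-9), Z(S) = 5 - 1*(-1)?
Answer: 20 + 48*I ≈ 20.0 + 48.0*I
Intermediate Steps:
Z(S) = 6 (Z(S) = 5 + 1 = 6)
D(w) = 20 (D(w) = 5 + (6 - 1*(-9)) = 5 + (6 + 9) = 5 + 15 = 20)
C(l, c) = l² + 3*c (C(l, c) = l*l + 3*c = l² + 3*c)
D(-22) - M(C(0, -3)) = 20 - (-16)*√(0² + 3*(-3)) = 20 - (-16)*√(0 - 9) = 20 - (-16)*√(-9) = 20 - (-16)*3*I = 20 - (-48)*I = 20 + 48*I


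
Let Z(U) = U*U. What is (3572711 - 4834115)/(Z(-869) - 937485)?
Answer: 315351/45581 ≈ 6.9185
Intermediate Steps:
Z(U) = U²
(3572711 - 4834115)/(Z(-869) - 937485) = (3572711 - 4834115)/((-869)² - 937485) = -1261404/(755161 - 937485) = -1261404/(-182324) = -1261404*(-1/182324) = 315351/45581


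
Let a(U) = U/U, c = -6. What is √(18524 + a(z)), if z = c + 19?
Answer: 5*√741 ≈ 136.11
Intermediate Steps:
z = 13 (z = -6 + 19 = 13)
a(U) = 1
√(18524 + a(z)) = √(18524 + 1) = √18525 = 5*√741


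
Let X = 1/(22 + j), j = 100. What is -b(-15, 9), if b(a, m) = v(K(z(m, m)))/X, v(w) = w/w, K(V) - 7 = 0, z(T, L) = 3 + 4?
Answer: -122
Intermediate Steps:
z(T, L) = 7
K(V) = 7 (K(V) = 7 + 0 = 7)
X = 1/122 (X = 1/(22 + 100) = 1/122 ≈ 0.0081967)
v(w) = 1
b(a, m) = 122 (b(a, m) = 1/(1/122) = 1*122 = 122)
-b(-15, 9) = -1*122 = -122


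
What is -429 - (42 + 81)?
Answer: -552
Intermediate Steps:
-429 - (42 + 81) = -429 - 1*123 = -429 - 123 = -552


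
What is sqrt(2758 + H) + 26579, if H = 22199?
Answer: 26579 + 3*sqrt(2773) ≈ 26737.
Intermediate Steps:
sqrt(2758 + H) + 26579 = sqrt(2758 + 22199) + 26579 = sqrt(24957) + 26579 = 3*sqrt(2773) + 26579 = 26579 + 3*sqrt(2773)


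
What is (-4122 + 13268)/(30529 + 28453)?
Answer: 4573/29491 ≈ 0.15506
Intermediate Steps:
(-4122 + 13268)/(30529 + 28453) = 9146/58982 = 9146*(1/58982) = 4573/29491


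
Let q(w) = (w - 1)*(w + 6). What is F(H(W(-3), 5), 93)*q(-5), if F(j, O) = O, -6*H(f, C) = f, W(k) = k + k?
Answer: -558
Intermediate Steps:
W(k) = 2*k
H(f, C) = -f/6
q(w) = (-1 + w)*(6 + w)
F(H(W(-3), 5), 93)*q(-5) = 93*(-6 + (-5)² + 5*(-5)) = 93*(-6 + 25 - 25) = 93*(-6) = -558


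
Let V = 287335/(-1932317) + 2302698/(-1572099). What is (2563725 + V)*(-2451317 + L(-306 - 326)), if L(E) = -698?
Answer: -6365482069290929712217220/1012597874461 ≈ -6.2863e+12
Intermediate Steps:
V = -1633753852477/1012597874461 (V = 287335*(-1/1932317) + 2302698*(-1/1572099) = -287335/1932317 - 767566/524033 = -1633753852477/1012597874461 ≈ -1.6134)
(2563725 + V)*(-2451317 + L(-306 - 326)) = (2563725 - 1633753852477/1012597874461)*(-2451317 - 698) = (2596020851948674748/1012597874461)*(-2452015) = -6365482069290929712217220/1012597874461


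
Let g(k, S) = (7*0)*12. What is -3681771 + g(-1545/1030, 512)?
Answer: -3681771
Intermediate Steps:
g(k, S) = 0 (g(k, S) = 0*12 = 0)
-3681771 + g(-1545/1030, 512) = -3681771 + 0 = -3681771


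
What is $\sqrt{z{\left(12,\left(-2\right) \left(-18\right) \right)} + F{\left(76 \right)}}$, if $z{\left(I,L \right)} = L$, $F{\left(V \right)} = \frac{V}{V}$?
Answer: $\sqrt{37} \approx 6.0828$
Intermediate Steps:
$F{\left(V \right)} = 1$
$\sqrt{z{\left(12,\left(-2\right) \left(-18\right) \right)} + F{\left(76 \right)}} = \sqrt{\left(-2\right) \left(-18\right) + 1} = \sqrt{36 + 1} = \sqrt{37}$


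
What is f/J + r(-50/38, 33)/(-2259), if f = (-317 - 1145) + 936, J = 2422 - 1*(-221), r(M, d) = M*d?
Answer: -2266219/12604467 ≈ -0.17979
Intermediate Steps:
J = 2643 (J = 2422 + 221 = 2643)
f = -526 (f = -1462 + 936 = -526)
f/J + r(-50/38, 33)/(-2259) = -526/2643 + (-50/38*33)/(-2259) = -526*1/2643 + (-50*1/38*33)*(-1/2259) = -526/2643 - 25/19*33*(-1/2259) = -526/2643 - 825/19*(-1/2259) = -526/2643 + 275/14307 = -2266219/12604467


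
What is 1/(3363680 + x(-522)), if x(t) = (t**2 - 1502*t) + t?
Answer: 1/4419686 ≈ 2.2626e-7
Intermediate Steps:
x(t) = t**2 - 1501*t
1/(3363680 + x(-522)) = 1/(3363680 - 522*(-1501 - 522)) = 1/(3363680 - 522*(-2023)) = 1/(3363680 + 1056006) = 1/4419686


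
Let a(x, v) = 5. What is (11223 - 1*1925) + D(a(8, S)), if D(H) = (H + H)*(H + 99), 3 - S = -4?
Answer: 10338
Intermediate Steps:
S = 7 (S = 3 - 1*(-4) = 3 + 4 = 7)
D(H) = 2*H*(99 + H) (D(H) = (2*H)*(99 + H) = 2*H*(99 + H))
(11223 - 1*1925) + D(a(8, S)) = (11223 - 1*1925) + 2*5*(99 + 5) = (11223 - 1925) + 2*5*104 = 9298 + 1040 = 10338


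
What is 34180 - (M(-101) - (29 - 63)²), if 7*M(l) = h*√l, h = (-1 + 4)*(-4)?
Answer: 35336 + 12*I*√101/7 ≈ 35336.0 + 17.228*I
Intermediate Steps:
h = -12 (h = 3*(-4) = -12)
M(l) = -12*√l/7 (M(l) = (-12*√l)/7 = -12*√l/7)
34180 - (M(-101) - (29 - 63)²) = 34180 - (-12*I*√101/7 - (29 - 63)²) = 34180 - (-12*I*√101/7 - 1*(-34)²) = 34180 - (-12*I*√101/7 - 1*1156) = 34180 - (-12*I*√101/7 - 1156) = 34180 - (-1156 - 12*I*√101/7) = 34180 + (1156 + 12*I*√101/7) = 35336 + 12*I*√101/7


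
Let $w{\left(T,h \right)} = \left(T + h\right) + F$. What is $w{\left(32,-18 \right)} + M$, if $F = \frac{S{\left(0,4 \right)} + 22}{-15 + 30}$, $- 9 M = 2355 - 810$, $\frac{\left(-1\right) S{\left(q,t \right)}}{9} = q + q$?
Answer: $- \frac{781}{5} \approx -156.2$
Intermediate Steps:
$S{\left(q,t \right)} = - 18 q$ ($S{\left(q,t \right)} = - 9 \left(q + q\right) = - 9 \cdot 2 q = - 18 q$)
$M = - \frac{515}{3}$ ($M = - \frac{2355 - 810}{9} = \left(- \frac{1}{9}\right) 1545 = - \frac{515}{3} \approx -171.67$)
$F = \frac{22}{15}$ ($F = \frac{\left(-18\right) 0 + 22}{-15 + 30} = \frac{0 + 22}{15} = 22 \cdot \frac{1}{15} = \frac{22}{15} \approx 1.4667$)
$w{\left(T,h \right)} = \frac{22}{15} + T + h$ ($w{\left(T,h \right)} = \left(T + h\right) + \frac{22}{15} = \frac{22}{15} + T + h$)
$w{\left(32,-18 \right)} + M = \left(\frac{22}{15} + 32 - 18\right) - \frac{515}{3} = \frac{232}{15} - \frac{515}{3} = - \frac{781}{5}$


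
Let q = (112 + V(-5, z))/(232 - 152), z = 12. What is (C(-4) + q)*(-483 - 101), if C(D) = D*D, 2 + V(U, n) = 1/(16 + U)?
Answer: -1116243/110 ≈ -10148.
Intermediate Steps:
V(U, n) = -2 + 1/(16 + U)
C(D) = D²
q = 1211/880 (q = (112 + (-31 - 2*(-5))/(16 - 5))/(232 - 152) = (112 + (-31 + 10)/11)/80 = (112 + (1/11)*(-21))*(1/80) = (112 - 21/11)*(1/80) = (1211/11)*(1/80) = 1211/880 ≈ 1.3761)
(C(-4) + q)*(-483 - 101) = ((-4)² + 1211/880)*(-483 - 101) = (16 + 1211/880)*(-584) = (15291/880)*(-584) = -1116243/110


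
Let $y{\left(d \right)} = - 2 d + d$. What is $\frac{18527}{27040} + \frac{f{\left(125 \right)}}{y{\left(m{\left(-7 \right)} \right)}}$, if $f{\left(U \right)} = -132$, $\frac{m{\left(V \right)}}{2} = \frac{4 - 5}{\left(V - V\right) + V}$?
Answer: $\frac{12511007}{27040} \approx 462.69$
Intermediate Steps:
$m{\left(V \right)} = - \frac{2}{V}$ ($m{\left(V \right)} = 2 \frac{4 - 5}{\left(V - V\right) + V} = 2 \left(- \frac{1}{0 + V}\right) = 2 \left(- \frac{1}{V}\right) = - \frac{2}{V}$)
$y{\left(d \right)} = - d$
$\frac{18527}{27040} + \frac{f{\left(125 \right)}}{y{\left(m{\left(-7 \right)} \right)}} = \frac{18527}{27040} - \frac{132}{\left(-1\right) \left(- \frac{2}{-7}\right)} = 18527 \cdot \frac{1}{27040} - \frac{132}{\left(-1\right) \left(\left(-2\right) \left(- \frac{1}{7}\right)\right)} = \frac{18527}{27040} - \frac{132}{\left(-1\right) \frac{2}{7}} = \frac{18527}{27040} - \frac{132}{- \frac{2}{7}} = \frac{18527}{27040} - -462 = \frac{18527}{27040} + 462 = \frac{12511007}{27040}$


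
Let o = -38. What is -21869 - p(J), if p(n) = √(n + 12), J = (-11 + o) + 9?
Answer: -21869 - 2*I*√7 ≈ -21869.0 - 5.2915*I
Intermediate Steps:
J = -40 (J = (-11 - 38) + 9 = -49 + 9 = -40)
p(n) = √(12 + n)
-21869 - p(J) = -21869 - √(12 - 40) = -21869 - √(-28) = -21869 - 2*I*√7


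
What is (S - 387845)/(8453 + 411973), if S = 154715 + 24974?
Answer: -104078/210213 ≈ -0.49511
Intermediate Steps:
S = 179689
(S - 387845)/(8453 + 411973) = (179689 - 387845)/(8453 + 411973) = -208156/420426 = -208156*1/420426 = -104078/210213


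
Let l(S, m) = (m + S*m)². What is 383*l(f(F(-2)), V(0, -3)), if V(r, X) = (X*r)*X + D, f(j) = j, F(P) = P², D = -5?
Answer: 239375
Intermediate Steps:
V(r, X) = -5 + r*X² (V(r, X) = (X*r)*X - 5 = r*X² - 5 = -5 + r*X²)
383*l(f(F(-2)), V(0, -3)) = 383*((-5 + 0*(-3)²)²*(1 + (-2)²)²) = 383*((-5 + 0*9)²*(1 + 4)²) = 383*((-5 + 0)²*5²) = 383*((-5)²*25) = 383*(25*25) = 383*625 = 239375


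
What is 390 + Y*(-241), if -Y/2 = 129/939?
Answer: 142796/313 ≈ 456.22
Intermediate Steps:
Y = -86/313 (Y = -258/939 = -2*43/313 = -86/313 ≈ -0.27476)
390 + Y*(-241) = 390 - 86/313*(-241) = 390 + 20726/313 = 142796/313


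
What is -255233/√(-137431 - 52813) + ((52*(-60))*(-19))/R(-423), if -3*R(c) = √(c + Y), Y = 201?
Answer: I*(9443621*√47561 + 2819416080*√222)/3519514 ≈ 12521.0*I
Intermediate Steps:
R(c) = -√(201 + c)/3 (R(c) = -√(c + 201)/3 = -√(201 + c)/3)
-255233/√(-137431 - 52813) + ((52*(-60))*(-19))/R(-423) = -255233/√(-137431 - 52813) + ((52*(-60))*(-19))/((-√(201 - 423)/3)) = -255233*(-I*√47561/95122) + (-3120*(-19))/((-I*√222/3)) = -255233*(-I*√47561/95122) + 59280/((-I*√222/3)) = -(-255233)*I*√47561/95122 + 59280/((-I*√222/3)) = 255233*I*√47561/95122 + 59280*(I*√222/74) = 255233*I*√47561/95122 + 29640*I*√222/37 = 29640*I*√222/37 + 255233*I*√47561/95122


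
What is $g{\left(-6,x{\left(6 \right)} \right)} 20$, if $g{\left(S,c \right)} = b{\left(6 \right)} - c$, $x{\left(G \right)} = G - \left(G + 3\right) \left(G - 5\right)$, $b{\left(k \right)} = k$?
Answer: $180$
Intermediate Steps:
$x{\left(G \right)} = G - \left(-5 + G\right) \left(3 + G\right)$ ($x{\left(G \right)} = G - \left(3 + G\right) \left(-5 + G\right) = G - \left(-5 + G\right) \left(3 + G\right)$)
$g{\left(S,c \right)} = 6 - c$
$g{\left(-6,x{\left(6 \right)} \right)} 20 = \left(6 - \left(15 - 6^{2} + 3 \cdot 6\right)\right) 20 = \left(6 - \left(15 - 36 + 18\right)\right) 20 = \left(6 - -3\right) 20 = \left(6 + 3\right) 20 = 9 \cdot 20 = 180$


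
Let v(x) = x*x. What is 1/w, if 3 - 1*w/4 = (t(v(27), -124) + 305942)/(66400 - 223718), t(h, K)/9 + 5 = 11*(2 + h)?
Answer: 11237/242920 ≈ 0.046258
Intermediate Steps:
v(x) = x²
t(h, K) = 153 + 99*h (t(h, K) = -45 + 9*(11*(2 + h)) = -45 + 9*(22 + 11*h) = -45 + (198 + 99*h) = 153 + 99*h)
w = 242920/11237 (w = 12 - 4*((153 + 99*27²) + 305942)/(66400 - 223718) = 12 - 4*((153 + 99*729) + 305942)/(-157318) = 12 - 4*((153 + 72171) + 305942)*(-1)/157318 = 12 - 4*(72324 + 305942)*(-1)/157318 = 12 - 1513064*(-1)/157318 = 12 - 4*(-27019/11237) = 12 + 108076/11237 = 242920/11237 ≈ 21.618)
1/w = 1/(242920/11237) = 11237/242920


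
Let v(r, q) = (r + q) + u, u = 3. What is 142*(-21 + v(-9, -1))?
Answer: -3976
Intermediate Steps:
v(r, q) = 3 + q + r (v(r, q) = (r + q) + 3 = (q + r) + 3 = 3 + q + r)
142*(-21 + v(-9, -1)) = 142*(-21 + (3 - 1 - 9)) = 142*(-21 - 7) = 142*(-28) = -3976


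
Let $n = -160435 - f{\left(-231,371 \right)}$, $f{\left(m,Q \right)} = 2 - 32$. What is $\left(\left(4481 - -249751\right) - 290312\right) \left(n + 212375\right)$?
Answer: $-1875077600$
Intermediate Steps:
$f{\left(m,Q \right)} = -30$
$n = -160405$ ($n = -160435 - -30 = -160435 + 30 = -160405$)
$\left(\left(4481 - -249751\right) - 290312\right) \left(n + 212375\right) = \left(\left(4481 - -249751\right) - 290312\right) \left(-160405 + 212375\right) = \left(\left(4481 + 249751\right) - 290312\right) 51970 = \left(254232 - 290312\right) 51970 = \left(-36080\right) 51970 = -1875077600$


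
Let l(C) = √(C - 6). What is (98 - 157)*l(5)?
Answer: -59*I ≈ -59.0*I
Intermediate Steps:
l(C) = √(-6 + C)
(98 - 157)*l(5) = (98 - 157)*√(-6 + 5) = -59*I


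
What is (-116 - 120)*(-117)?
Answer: 27612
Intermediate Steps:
(-116 - 120)*(-117) = -236*(-117) = 27612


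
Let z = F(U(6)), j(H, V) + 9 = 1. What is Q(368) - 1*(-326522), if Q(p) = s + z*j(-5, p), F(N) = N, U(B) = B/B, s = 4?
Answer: 326518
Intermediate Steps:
j(H, V) = -8 (j(H, V) = -9 + 1 = -8)
U(B) = 1
z = 1
Q(p) = -4 (Q(p) = 4 + 1*(-8) = 4 - 8 = -4)
Q(368) - 1*(-326522) = -4 - 1*(-326522) = -4 + 326522 = 326518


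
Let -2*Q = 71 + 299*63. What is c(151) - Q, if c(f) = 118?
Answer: 9572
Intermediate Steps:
Q = -9454 (Q = -(71 + 299*63)/2 = -(71 + 18837)/2 = -½*18908 = -9454)
c(151) - Q = 118 - 1*(-9454) = 118 + 9454 = 9572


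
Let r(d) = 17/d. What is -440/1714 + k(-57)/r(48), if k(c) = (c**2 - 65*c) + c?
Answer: 283711252/14569 ≈ 19474.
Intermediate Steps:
k(c) = c**2 - 64*c
-440/1714 + k(-57)/r(48) = -440/1714 + (-57*(-64 - 57))/((17/48)) = -440*1/1714 + (-57*(-121))/((17*(1/48))) = -220/857 + 6897/(17/48) = -220/857 + 6897*(48/17) = -220/857 + 331056/17 = 283711252/14569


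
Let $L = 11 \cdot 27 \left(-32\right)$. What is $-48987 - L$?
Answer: $-39483$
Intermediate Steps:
$L = -9504$ ($L = 297 \left(-32\right) = -9504$)
$-48987 - L = -48987 - -9504 = -48987 + 9504 = -39483$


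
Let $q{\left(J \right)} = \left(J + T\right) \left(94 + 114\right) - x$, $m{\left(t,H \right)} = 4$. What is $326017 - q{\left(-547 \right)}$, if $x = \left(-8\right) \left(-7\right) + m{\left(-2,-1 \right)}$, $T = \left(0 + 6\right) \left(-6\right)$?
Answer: $447341$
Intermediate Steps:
$T = -36$ ($T = 6 \left(-6\right) = -36$)
$x = 60$ ($x = \left(-8\right) \left(-7\right) + 4 = 56 + 4 = 60$)
$q{\left(J \right)} = -7548 + 208 J$ ($q{\left(J \right)} = \left(J - 36\right) \left(94 + 114\right) - 60 = \left(-36 + J\right) 208 - 60 = \left(-7488 + 208 J\right) - 60 = -7548 + 208 J$)
$326017 - q{\left(-547 \right)} = 326017 - \left(-7548 + 208 \left(-547\right)\right) = 326017 - \left(-7548 - 113776\right) = 326017 - -121324 = 326017 + 121324 = 447341$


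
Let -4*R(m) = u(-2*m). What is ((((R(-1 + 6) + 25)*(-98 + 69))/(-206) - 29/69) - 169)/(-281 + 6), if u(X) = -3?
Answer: 91519/151800 ≈ 0.60289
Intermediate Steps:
R(m) = 3/4 (R(m) = -1/4*(-3) = 3/4)
((((R(-1 + 6) + 25)*(-98 + 69))/(-206) - 29/69) - 169)/(-281 + 6) = ((((3/4 + 25)*(-98 + 69))/(-206) - 29/69) - 169)/(-281 + 6) = ((((103/4)*(-29))*(-1/206) - 29*1/69) - 169)/(-275) = ((-2987/4*(-1/206) - 29/69) - 169)*(-1/275) = ((29/8 - 29/69) - 169)*(-1/275) = (1769/552 - 169)*(-1/275) = -91519/552*(-1/275) = 91519/151800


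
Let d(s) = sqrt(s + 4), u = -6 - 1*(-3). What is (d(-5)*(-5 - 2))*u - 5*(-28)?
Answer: 140 + 21*I ≈ 140.0 + 21.0*I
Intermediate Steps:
u = -3 (u = -6 + 3 = -3)
d(s) = sqrt(4 + s)
(d(-5)*(-5 - 2))*u - 5*(-28) = (sqrt(4 - 5)*(-5 - 2))*(-3) - 5*(-28) = (sqrt(-1)*(-7))*(-3) + 140 = (I*(-7))*(-3) + 140 = -7*I*(-3) + 140 = 21*I + 140 = 140 + 21*I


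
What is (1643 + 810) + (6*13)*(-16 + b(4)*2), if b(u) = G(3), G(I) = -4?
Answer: 581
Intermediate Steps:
b(u) = -4
(1643 + 810) + (6*13)*(-16 + b(4)*2) = (1643 + 810) + (6*13)*(-16 - 4*2) = 2453 + 78*(-16 - 8) = 2453 + 78*(-24) = 2453 - 1872 = 581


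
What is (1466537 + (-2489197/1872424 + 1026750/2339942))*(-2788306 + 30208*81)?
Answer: -548503437259932707152769/1095340889852 ≈ -5.0076e+11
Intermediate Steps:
(1466537 + (-2489197/1872424 + 1026750/2339942))*(-2788306 + 30208*81) = (1466537 + (-2489197*1/1872424 + 1026750*(1/2339942)))*(-2788306 + 2446848) = (1466537 + (-2489197/1872424 + 513375/1169971))*(-341458) = (1466537 - 1951032632287/2190681779704)*(-341458) = (3212713934129132761/2190681779704)*(-341458) = -548503437259932707152769/1095340889852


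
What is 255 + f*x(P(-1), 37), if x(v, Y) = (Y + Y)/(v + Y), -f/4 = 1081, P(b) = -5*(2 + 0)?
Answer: -313091/27 ≈ -11596.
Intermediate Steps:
P(b) = -10 (P(b) = -5*2 = -10)
f = -4324 (f = -4*1081 = -4324)
x(v, Y) = 2*Y/(Y + v) (x(v, Y) = (2*Y)/(Y + v) = 2*Y/(Y + v))
255 + f*x(P(-1), 37) = 255 - 8648*37/(37 - 10) = 255 - 8648*37/27 = 255 - 4324*74/27 = 255 - 319976/27 = -313091/27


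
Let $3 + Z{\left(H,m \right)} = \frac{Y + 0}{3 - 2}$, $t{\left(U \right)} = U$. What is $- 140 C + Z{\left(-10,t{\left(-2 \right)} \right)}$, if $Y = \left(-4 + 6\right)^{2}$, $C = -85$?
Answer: $11901$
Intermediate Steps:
$Y = 4$ ($Y = 2^{2} = 4$)
$Z{\left(H,m \right)} = 1$ ($Z{\left(H,m \right)} = -3 + \frac{4 + 0}{3 - 2} = -3 + \frac{4}{1} = -3 + 4 \cdot 1 = -3 + 4 = 1$)
$- 140 C + Z{\left(-10,t{\left(-2 \right)} \right)} = \left(-140\right) \left(-85\right) + 1 = 11900 + 1 = 11901$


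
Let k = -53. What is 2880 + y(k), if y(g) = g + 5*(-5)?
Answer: 2802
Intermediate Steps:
y(g) = -25 + g (y(g) = g - 25 = -25 + g)
2880 + y(k) = 2880 + (-25 - 53) = 2880 - 78 = 2802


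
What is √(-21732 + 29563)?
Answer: √7831 ≈ 88.493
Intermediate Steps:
√(-21732 + 29563) = √7831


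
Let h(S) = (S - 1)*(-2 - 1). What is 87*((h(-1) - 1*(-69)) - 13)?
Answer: 5394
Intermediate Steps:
h(S) = 3 - 3*S (h(S) = (-1 + S)*(-3) = 3 - 3*S)
87*((h(-1) - 1*(-69)) - 13) = 87*(((3 - 3*(-1)) - 1*(-69)) - 13) = 87*(((3 + 3) + 69) - 13) = 87*((6 + 69) - 13) = 87*(75 - 13) = 87*62 = 5394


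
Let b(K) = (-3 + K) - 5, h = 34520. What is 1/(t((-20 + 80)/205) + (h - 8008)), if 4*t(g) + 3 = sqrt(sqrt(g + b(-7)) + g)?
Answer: 164/(4347845 + sqrt(123)*sqrt(4 + I*sqrt(2747))) ≈ 3.7719e-5 - 4.7411e-10*I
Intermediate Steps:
b(K) = -8 + K
t(g) = -3/4 + sqrt(g + sqrt(-15 + g))/4 (t(g) = -3/4 + sqrt(sqrt(g + (-8 - 7)) + g)/4 = -3/4 + sqrt(sqrt(g - 15) + g)/4 = -3/4 + sqrt(sqrt(-15 + g) + g)/4 = -3/4 + sqrt(g + sqrt(-15 + g))/4)
1/(t((-20 + 80)/205) + (h - 8008)) = 1/((-3/4 + sqrt((-20 + 80)/205 + sqrt(-15 + (-20 + 80)/205))/4) + (34520 - 8008)) = 1/((-3/4 + sqrt(60*(1/205) + sqrt(-15 + 60*(1/205)))/4) + 26512) = 1/((-3/4 + sqrt(12/41 + sqrt(-15 + 12/41))/4) + 26512) = 1/((-3/4 + sqrt(12/41 + sqrt(-603/41))/4) + 26512) = 1/((-3/4 + sqrt(12/41 + 3*I*sqrt(2747)/41)/4) + 26512) = 1/(106045/4 + sqrt(12/41 + 3*I*sqrt(2747)/41)/4)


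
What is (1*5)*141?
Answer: 705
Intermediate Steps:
(1*5)*141 = 5*141 = 705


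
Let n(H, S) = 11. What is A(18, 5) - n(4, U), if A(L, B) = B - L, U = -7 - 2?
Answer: -24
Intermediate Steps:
U = -9
A(18, 5) - n(4, U) = (5 - 1*18) - 1*11 = (5 - 18) - 11 = -13 - 11 = -24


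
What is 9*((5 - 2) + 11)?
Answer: 126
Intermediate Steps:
9*((5 - 2) + 11) = 9*(3 + 11) = 9*14 = 126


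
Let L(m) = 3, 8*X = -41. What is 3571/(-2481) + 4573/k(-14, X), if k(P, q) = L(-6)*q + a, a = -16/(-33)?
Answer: -3009279433/9752811 ≈ -308.56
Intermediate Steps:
X = -41/8 (X = (⅛)*(-41) = -41/8 ≈ -5.1250)
a = 16/33 (a = -16*(-1/33) = 16/33 ≈ 0.48485)
k(P, q) = 16/33 + 3*q (k(P, q) = 3*q + 16/33 = 16/33 + 3*q)
3571/(-2481) + 4573/k(-14, X) = 3571/(-2481) + 4573/(16/33 + 3*(-41/8)) = 3571*(-1/2481) + 4573/(16/33 - 123/8) = -3571/2481 + 4573/(-3931/264) = -3571/2481 + 4573*(-264/3931) = -3571/2481 - 1207272/3931 = -3009279433/9752811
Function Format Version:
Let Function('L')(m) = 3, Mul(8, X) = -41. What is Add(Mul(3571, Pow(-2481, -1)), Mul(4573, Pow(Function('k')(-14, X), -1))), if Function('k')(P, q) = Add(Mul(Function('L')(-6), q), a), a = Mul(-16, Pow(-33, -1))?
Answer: Rational(-3009279433, 9752811) ≈ -308.56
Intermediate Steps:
X = Rational(-41, 8) (X = Mul(Rational(1, 8), -41) = Rational(-41, 8) ≈ -5.1250)
a = Rational(16, 33) (a = Mul(-16, Rational(-1, 33)) = Rational(16, 33) ≈ 0.48485)
Function('k')(P, q) = Add(Rational(16, 33), Mul(3, q)) (Function('k')(P, q) = Add(Mul(3, q), Rational(16, 33)) = Add(Rational(16, 33), Mul(3, q)))
Add(Mul(3571, Pow(-2481, -1)), Mul(4573, Pow(Function('k')(-14, X), -1))) = Add(Mul(3571, Pow(-2481, -1)), Mul(4573, Pow(Add(Rational(16, 33), Mul(3, Rational(-41, 8))), -1))) = Add(Mul(3571, Rational(-1, 2481)), Mul(4573, Pow(Add(Rational(16, 33), Rational(-123, 8)), -1))) = Add(Rational(-3571, 2481), Mul(4573, Pow(Rational(-3931, 264), -1))) = Add(Rational(-3571, 2481), Mul(4573, Rational(-264, 3931))) = Add(Rational(-3571, 2481), Rational(-1207272, 3931)) = Rational(-3009279433, 9752811)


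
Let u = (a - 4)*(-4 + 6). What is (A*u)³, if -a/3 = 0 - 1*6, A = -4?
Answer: -1404928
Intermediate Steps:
a = 18 (a = -3*(0 - 1*6) = -3*(0 - 6) = -3*(-6) = 18)
u = 28 (u = (18 - 4)*(-4 + 6) = 14*2 = 28)
(A*u)³ = (-4*28)³ = (-112)³ = -1404928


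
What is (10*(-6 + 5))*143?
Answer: -1430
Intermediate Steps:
(10*(-6 + 5))*143 = (10*(-1))*143 = -10*143 = -1430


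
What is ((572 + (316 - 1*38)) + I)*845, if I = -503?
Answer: 293215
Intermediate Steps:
((572 + (316 - 1*38)) + I)*845 = ((572 + (316 - 1*38)) - 503)*845 = ((572 + (316 - 38)) - 503)*845 = ((572 + 278) - 503)*845 = (850 - 503)*845 = 347*845 = 293215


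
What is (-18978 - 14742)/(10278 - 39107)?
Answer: 33720/28829 ≈ 1.1697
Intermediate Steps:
(-18978 - 14742)/(10278 - 39107) = -33720/(-28829) = -33720*(-1/28829) = 33720/28829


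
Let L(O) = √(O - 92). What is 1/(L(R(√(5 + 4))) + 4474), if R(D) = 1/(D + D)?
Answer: 26844/120100607 - I*√3306/120100607 ≈ 0.00022351 - 4.7875e-7*I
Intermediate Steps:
R(D) = 1/(2*D)
L(O) = √(-92 + O)
1/(L(R(√(5 + 4))) + 4474) = 1/(√(-92 + 1/(2*(√(5 + 4)))) + 4474) = 1/(√(-92 + 1/(2*(√9))) + 4474) = 1/(√(-92 + (½)/3) + 4474) = 1/(√(-92 + (½)*(⅓)) + 4474) = 1/(√(-92 + ⅙) + 4474) = 1/(√(-551/6) + 4474) = 1/(I*√3306/6 + 4474) = 1/(4474 + I*√3306/6)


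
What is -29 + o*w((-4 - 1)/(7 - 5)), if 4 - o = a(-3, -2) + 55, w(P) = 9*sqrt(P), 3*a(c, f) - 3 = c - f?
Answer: -29 - 465*I*sqrt(10)/2 ≈ -29.0 - 735.23*I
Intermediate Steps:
a(c, f) = 1 - f/3 + c/3 (a(c, f) = 1 + (c - f)/3 = 1 + (-f/3 + c/3) = 1 - f/3 + c/3)
o = -155/3 (o = 4 - ((1 - 1/3*(-2) + (1/3)*(-3)) + 55) = 4 - ((1 + 2/3 - 1) + 55) = 4 - (2/3 + 55) = 4 - 1*167/3 = 4 - 167/3 = -155/3 ≈ -51.667)
-29 + o*w((-4 - 1)/(7 - 5)) = -29 - 465*sqrt((-4 - 1)/(7 - 5)) = -29 - 465*sqrt(-5/2) = -29 - 465*I*sqrt(10)/2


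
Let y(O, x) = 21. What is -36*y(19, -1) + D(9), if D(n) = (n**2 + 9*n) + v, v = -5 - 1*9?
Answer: -608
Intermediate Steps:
v = -14 (v = -5 - 9 = -14)
D(n) = -14 + n**2 + 9*n (D(n) = (n**2 + 9*n) - 14 = -14 + n**2 + 9*n)
-36*y(19, -1) + D(9) = -36*21 + (-14 + 9**2 + 9*9) = -756 + (-14 + 81 + 81) = -756 + 148 = -608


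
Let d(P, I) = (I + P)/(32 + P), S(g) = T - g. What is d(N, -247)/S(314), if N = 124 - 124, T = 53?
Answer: 247/8352 ≈ 0.029574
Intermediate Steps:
S(g) = 53 - g
N = 0
d(P, I) = (I + P)/(32 + P)
d(N, -247)/S(314) = ((-247 + 0)/(32 + 0))/(53 - 1*314) = (-247/32)/(53 - 314) = ((1/32)*(-247))/(-261) = -247/32*(-1/261) = 247/8352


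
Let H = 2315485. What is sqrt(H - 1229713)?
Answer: 2*sqrt(271443) ≈ 1042.0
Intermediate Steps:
sqrt(H - 1229713) = sqrt(2315485 - 1229713) = sqrt(1085772) = 2*sqrt(271443)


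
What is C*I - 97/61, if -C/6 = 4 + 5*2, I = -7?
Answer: 35771/61 ≈ 586.41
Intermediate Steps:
C = -84 (C = -6*(4 + 5*2) = -6*(4 + 10) = -6*14 = -84)
C*I - 97/61 = -84*(-7) - 97/61 = 588 - 97*1/61 = 588 - 97/61 = 35771/61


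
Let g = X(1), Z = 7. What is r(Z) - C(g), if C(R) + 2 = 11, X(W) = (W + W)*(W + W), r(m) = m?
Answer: -2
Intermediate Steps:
X(W) = 4*W² (X(W) = (2*W)*(2*W) = 4*W²)
g = 4 (g = 4*1² = 4*1 = 4)
C(R) = 9 (C(R) = -2 + 11 = 9)
r(Z) - C(g) = 7 - 1*9 = 7 - 9 = -2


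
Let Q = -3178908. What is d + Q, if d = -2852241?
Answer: -6031149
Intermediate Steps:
d + Q = -2852241 - 3178908 = -6031149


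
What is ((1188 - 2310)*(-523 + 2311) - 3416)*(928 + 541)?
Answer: -2952031888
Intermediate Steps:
((1188 - 2310)*(-523 + 2311) - 3416)*(928 + 541) = (-1122*1788 - 3416)*1469 = (-2006136 - 3416)*1469 = -2009552*1469 = -2952031888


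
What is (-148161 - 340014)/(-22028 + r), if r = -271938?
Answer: 488175/293966 ≈ 1.6607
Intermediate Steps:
(-148161 - 340014)/(-22028 + r) = (-148161 - 340014)/(-22028 - 271938) = -488175/(-293966) = -488175*(-1/293966) = 488175/293966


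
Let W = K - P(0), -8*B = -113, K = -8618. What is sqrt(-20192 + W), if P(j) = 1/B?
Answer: I*sqrt(367875794)/113 ≈ 169.74*I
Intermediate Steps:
B = 113/8 (B = -1/8*(-113) = 113/8 ≈ 14.125)
P(j) = 8/113 (P(j) = 1/(113/8) = 8/113)
W = -973842/113 (W = -8618 - 1*8/113 = -8618 - 8/113 = -973842/113 ≈ -8618.1)
sqrt(-20192 + W) = sqrt(-20192 - 973842/113) = sqrt(-3255538/113) = I*sqrt(367875794)/113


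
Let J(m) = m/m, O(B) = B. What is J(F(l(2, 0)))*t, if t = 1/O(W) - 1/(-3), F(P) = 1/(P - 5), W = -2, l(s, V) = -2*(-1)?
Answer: -1/6 ≈ -0.16667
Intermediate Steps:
l(s, V) = 2
F(P) = 1/(-5 + P)
J(m) = 1
t = -1/6 (t = 1/(-2) - 1/(-3) = 1*(-1/2) - 1*(-1/3) = -1/2 + 1/3 = -1/6 ≈ -0.16667)
J(F(l(2, 0)))*t = 1*(-1/6) = -1/6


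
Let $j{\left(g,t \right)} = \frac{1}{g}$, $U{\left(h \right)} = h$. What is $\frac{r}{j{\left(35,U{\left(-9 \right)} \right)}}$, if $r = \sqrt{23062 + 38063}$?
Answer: $175 \sqrt{2445} \approx 8653.2$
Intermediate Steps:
$r = 5 \sqrt{2445}$ ($r = \sqrt{61125} = 5 \sqrt{2445} \approx 247.23$)
$\frac{r}{j{\left(35,U{\left(-9 \right)} \right)}} = \frac{5 \sqrt{2445}}{\frac{1}{35}} = 5 \sqrt{2445} \frac{1}{\frac{1}{35}} = 5 \sqrt{2445} \cdot 35 = 175 \sqrt{2445}$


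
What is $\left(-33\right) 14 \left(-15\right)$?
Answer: $6930$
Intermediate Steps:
$\left(-33\right) 14 \left(-15\right) = \left(-462\right) \left(-15\right) = 6930$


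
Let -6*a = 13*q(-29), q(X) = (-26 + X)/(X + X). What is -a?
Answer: 715/348 ≈ 2.0546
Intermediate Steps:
q(X) = (-26 + X)/(2*X) (q(X) = (-26 + X)/((2*X)) = (-26 + X)*(1/(2*X)) = (-26 + X)/(2*X))
a = -715/348 (a = -13*(½)*(-26 - 29)/(-29)/6 = -13*(½)*(-1/29)*(-55)/6 = -13*55/(6*58) = -⅙*715/58 = -715/348 ≈ -2.0546)
-a = -1*(-715/348) = 715/348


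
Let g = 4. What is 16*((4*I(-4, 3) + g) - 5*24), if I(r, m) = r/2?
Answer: -1984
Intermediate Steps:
I(r, m) = r/2 (I(r, m) = r*(½) = r/2)
16*((4*I(-4, 3) + g) - 5*24) = 16*((4*((½)*(-4)) + 4) - 5*24) = 16*((4*(-2) + 4) - 120) = 16*((-8 + 4) - 120) = 16*(-4 - 120) = 16*(-124) = -1984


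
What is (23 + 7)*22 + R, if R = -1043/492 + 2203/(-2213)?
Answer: 715213325/1088796 ≈ 656.88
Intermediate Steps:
R = -3392035/1088796 (R = -1043*1/492 + 2203*(-1/2213) = -1043/492 - 2203/2213 = -3392035/1088796 ≈ -3.1154)
(23 + 7)*22 + R = (23 + 7)*22 - 3392035/1088796 = 30*22 - 3392035/1088796 = 660 - 3392035/1088796 = 715213325/1088796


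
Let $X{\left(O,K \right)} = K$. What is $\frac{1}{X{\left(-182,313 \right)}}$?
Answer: $\frac{1}{313} \approx 0.0031949$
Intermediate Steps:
$\frac{1}{X{\left(-182,313 \right)}} = \frac{1}{313}$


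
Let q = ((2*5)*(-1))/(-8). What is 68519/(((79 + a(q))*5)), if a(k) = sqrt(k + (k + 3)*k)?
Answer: 86608016/498755 - 274076*sqrt(105)/498755 ≈ 168.02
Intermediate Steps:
q = 5/4 (q = (10*(-1))*(-1/8) = -10*(-1/8) = 5/4 ≈ 1.2500)
a(k) = sqrt(k + k*(3 + k)) (a(k) = sqrt(k + (3 + k)*k) = sqrt(k + k*(3 + k)))
68519/(((79 + a(q))*5)) = 68519/(((79 + sqrt(5*(4 + 5/4)/4))*5)) = 68519/(((79 + sqrt((5/4)*(21/4)))*5)) = 68519/(((79 + sqrt(105/16))*5)) = 68519/(((79 + sqrt(105)/4)*5)) = 68519/(395 + 5*sqrt(105)/4)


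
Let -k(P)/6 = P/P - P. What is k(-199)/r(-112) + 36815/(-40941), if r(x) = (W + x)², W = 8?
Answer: -27957515/27676116 ≈ -1.0102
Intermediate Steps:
k(P) = -6 + 6*P (k(P) = -6*(P/P - P) = -6*(1 - P) = -6 + 6*P)
r(x) = (8 + x)²
k(-199)/r(-112) + 36815/(-40941) = (-6 + 6*(-199))/((8 - 112)²) + 36815/(-40941) = (-6 - 1194)/((-104)²) + 36815*(-1/40941) = -1200/10816 - 36815/40941 = -1200*1/10816 - 36815/40941 = -75/676 - 36815/40941 = -27957515/27676116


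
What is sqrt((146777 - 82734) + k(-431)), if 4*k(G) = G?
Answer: sqrt(255741)/2 ≈ 252.85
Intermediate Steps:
k(G) = G/4
sqrt((146777 - 82734) + k(-431)) = sqrt((146777 - 82734) + (1/4)*(-431)) = sqrt(64043 - 431/4) = sqrt(255741/4) = sqrt(255741)/2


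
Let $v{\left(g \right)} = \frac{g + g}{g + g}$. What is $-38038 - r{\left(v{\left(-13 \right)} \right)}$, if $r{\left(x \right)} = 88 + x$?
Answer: $-38127$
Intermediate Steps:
$v{\left(g \right)} = 1$ ($v{\left(g \right)} = \frac{2 g}{2 g} = 2 g \frac{1}{2 g} = 1$)
$-38038 - r{\left(v{\left(-13 \right)} \right)} = -38038 - \left(88 + 1\right) = -38038 - 89 = -38127$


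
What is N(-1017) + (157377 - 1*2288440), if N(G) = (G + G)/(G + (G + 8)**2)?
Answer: -1083713730533/508532 ≈ -2.1311e+6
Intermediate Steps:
N(G) = 2*G/(G + (8 + G)**2) (N(G) = (2*G)/(G + (8 + G)**2) = 2*G/(G + (8 + G)**2))
N(-1017) + (157377 - 1*2288440) = 2*(-1017)/(-1017 + (8 - 1017)**2) + (157377 - 1*2288440) = 2*(-1017)/(-1017 + (-1009)**2) + (157377 - 2288440) = 2*(-1017)/(-1017 + 1018081) - 2131063 = 2*(-1017)/1017064 - 2131063 = 2*(-1017)*(1/1017064) - 2131063 = -1017/508532 - 2131063 = -1083713730533/508532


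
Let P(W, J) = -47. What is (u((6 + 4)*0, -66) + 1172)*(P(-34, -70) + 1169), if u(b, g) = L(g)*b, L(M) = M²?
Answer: 1314984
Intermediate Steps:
u(b, g) = b*g² (u(b, g) = g²*b = b*g²)
(u((6 + 4)*0, -66) + 1172)*(P(-34, -70) + 1169) = (((6 + 4)*0)*(-66)² + 1172)*(-47 + 1169) = ((10*0)*4356 + 1172)*1122 = (0*4356 + 1172)*1122 = (0 + 1172)*1122 = 1172*1122 = 1314984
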